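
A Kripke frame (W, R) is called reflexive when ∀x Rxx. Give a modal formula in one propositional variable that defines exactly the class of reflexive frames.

□s → s

The condition is reflexivity. The T schema □s → s defines it.
Suppose □s→s is valid. At any x set V(s)={w : Rxw}. Then □s holds at x, so s holds at x, i.e. Rxx.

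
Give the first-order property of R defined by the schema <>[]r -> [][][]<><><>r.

This is a Sahlqvist (Geach-type) schema ◇^1□^1r → □^3◇^3r.
Minimal-valuation argument: fix x; take any y with xR^1y and any z with xR^3z. Set V(r) to the set of worlds R-reachable from y in exactly 1 step. Then □^1r holds at y, so the antecedent holds at x; validity forces ◇^3r at z, giving a w with zR^3w and yR^1w.
First-order correspondent: forall x forall y forall z ((xRy & x R^3 z) -> exists w (yRw & z R^3 w)).

forall x forall y forall z ((xRy & x R^3 z) -> exists w (yRw & z R^3 w))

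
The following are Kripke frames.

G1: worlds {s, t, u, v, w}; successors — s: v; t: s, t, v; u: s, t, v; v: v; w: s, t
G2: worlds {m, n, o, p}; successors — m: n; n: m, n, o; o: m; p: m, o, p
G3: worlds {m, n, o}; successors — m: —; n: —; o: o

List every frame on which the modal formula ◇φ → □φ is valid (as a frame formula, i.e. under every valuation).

G3

Frame correspondent (Sahlqvist): ∀x ∀y ∀z (Rxy ∧ Rxz → y = z) — i.e. partial functionality.
G1: fails — t sees both s and t.
G2: fails — n sees both m and n.
G3: holds.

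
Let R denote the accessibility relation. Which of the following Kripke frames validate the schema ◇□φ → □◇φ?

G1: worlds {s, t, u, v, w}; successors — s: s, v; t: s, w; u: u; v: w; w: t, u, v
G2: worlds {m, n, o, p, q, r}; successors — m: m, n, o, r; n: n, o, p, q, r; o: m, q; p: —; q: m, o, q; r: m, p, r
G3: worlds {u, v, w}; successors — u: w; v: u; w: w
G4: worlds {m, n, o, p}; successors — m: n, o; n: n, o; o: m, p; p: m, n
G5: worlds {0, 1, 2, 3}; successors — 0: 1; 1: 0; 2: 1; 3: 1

G3, G5

This is the axiom for convergence; its first-order frame correspondent is ∀x ∀y ∀z (Rxy ∧ Rxz → ∃w (Ryw ∧ Rzw)).
G1: fails — Rsv and Rss but v and s have no common successor.
G2: fails — Rnn and Rnp but n and p have no common successor.
G3: satisfies the condition.
G4: fails — Rmo and Rmn but o and n have no common successor.
G5: satisfies the condition.
Valid on: G3, G5.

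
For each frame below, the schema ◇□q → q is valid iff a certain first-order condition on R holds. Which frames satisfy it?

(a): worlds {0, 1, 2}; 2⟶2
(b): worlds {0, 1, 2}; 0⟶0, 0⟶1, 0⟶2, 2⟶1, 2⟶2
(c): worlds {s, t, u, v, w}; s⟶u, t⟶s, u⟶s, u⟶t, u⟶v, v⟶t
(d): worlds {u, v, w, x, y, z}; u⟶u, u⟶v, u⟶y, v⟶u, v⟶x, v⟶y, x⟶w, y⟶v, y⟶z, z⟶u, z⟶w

The schema corresponds to symmetry: ∀x ∀y (Rxy → Ryx).
(a): condition met.
(b): fails — R02 but not R20.
(c): fails — Ruv but not Rvu.
(d): fails — Rxw but not Rwx.
Valid on: (a).

(a)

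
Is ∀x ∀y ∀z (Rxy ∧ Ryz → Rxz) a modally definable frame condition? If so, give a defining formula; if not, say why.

This is a Sahlqvist condition; the 4 axiom □q → □□q defines it.
Suppose □q→□□q is valid. Take Rxy, Ryz and set V(q)={w : Rxw}. Then □q at x, so □□q at x, so □q at y, so q at z, i.e. Rxz.

Yes, by □q → □□q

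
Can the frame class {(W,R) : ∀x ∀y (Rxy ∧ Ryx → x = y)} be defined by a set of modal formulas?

Any modally definable frame class is closed under surjective bounded morphisms.
The 6-cycle (worlds s,t,u,v,w,x with s→t→u→v→w→x→s) is antisymmetric. Sending even-indexed worlds to s and odd-indexed worlds to t is a surjective bounded morphism onto the two-world frame with s↔t, which is not antisymmetric.
Hence antisymmetry is not modally definable.

No — not modally definable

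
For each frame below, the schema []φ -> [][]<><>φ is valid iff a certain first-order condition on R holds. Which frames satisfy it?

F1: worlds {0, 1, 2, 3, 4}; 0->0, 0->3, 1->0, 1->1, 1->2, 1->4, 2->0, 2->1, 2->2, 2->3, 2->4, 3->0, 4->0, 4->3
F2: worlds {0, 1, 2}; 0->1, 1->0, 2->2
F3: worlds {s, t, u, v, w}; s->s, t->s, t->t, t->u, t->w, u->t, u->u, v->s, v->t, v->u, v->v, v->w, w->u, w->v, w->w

F1

Frame correspondent (Sahlqvist): forall x forall z (x R^2 z -> exists w (xRw & z R^2 w)) — i.e. a generalized confluence (Geach) condition.
F1: ✓.
F2: fails — 0R²0 but no w with 0Rw and 0R²w.
F3: fails — uR²s but no w* with uRw* and sR²w*.
Valid on: F1.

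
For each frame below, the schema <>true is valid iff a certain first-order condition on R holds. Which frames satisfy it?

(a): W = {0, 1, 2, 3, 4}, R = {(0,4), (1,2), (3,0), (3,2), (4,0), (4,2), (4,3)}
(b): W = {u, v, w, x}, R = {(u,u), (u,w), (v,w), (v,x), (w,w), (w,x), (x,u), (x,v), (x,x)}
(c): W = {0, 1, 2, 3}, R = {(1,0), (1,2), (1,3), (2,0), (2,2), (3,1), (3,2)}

This is the axiom for seriality; its first-order frame correspondent is forall x exists y Rxy.
(a): fails — world 2 has no successor.
(b): condition met.
(c): fails — world 0 has no successor.

(b)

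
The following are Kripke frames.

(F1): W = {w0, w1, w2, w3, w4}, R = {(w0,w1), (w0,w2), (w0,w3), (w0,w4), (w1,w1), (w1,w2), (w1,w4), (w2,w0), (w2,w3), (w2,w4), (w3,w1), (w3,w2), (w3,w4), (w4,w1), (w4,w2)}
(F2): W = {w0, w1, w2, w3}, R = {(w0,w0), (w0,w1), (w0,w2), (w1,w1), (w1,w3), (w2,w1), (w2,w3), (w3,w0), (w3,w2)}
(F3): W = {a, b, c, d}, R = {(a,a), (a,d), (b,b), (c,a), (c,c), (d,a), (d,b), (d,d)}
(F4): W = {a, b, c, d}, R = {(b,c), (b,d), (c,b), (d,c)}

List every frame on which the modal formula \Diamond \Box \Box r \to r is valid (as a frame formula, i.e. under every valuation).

(F2)

Frame correspondent (Sahlqvist): \forall x \forall y (xRy \to \exists w (y R^2 w \wedge x = w)) — i.e. a generalized confluence (Geach) condition.
(F1): fails — w0Rw2 but no w with w2R²w and w0=w.
(F2): holds.
(F3): fails — cRa but no w with aR²w and c=w.
(F4): fails — bRc but no w with cR²w and b=w.
Valid on: (F2).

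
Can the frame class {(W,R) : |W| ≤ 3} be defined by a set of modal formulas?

Not modally definable

If a class were modally definable it would be closed under disjoint unions (Goldblatt–Thomason).
Any modal formula valid on each of 4 disjoint one-world frames is valid on their disjoint union (validity is preserved under disjoint unions). Each one-world frame has |W|=1≤3, but the union has |W|=4.
Hence having at most 3 worlds is not modally definable.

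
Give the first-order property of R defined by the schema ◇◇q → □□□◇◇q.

This is a Sahlqvist (Geach-type) schema ◇^2□^0q → □^3◇^2q.
Minimal-valuation argument: fix x; take any y with xR^2y and any z with xR^3z. Set V(q) to the set of worlds R-reachable from y in exactly 0 steps. Then □^0q holds at y, so the antecedent holds at x; validity forces ◇^2q at z, giving a w with zR^2w and yR^0w.
First-order correspondent: ∀x ∀y ∀z ((xR²y ∧ xR³z) → ∃w (y = w ∧ zR²w)).

∀x ∀y ∀z ((xR²y ∧ xR³z) → ∃w (y = w ∧ zR²w))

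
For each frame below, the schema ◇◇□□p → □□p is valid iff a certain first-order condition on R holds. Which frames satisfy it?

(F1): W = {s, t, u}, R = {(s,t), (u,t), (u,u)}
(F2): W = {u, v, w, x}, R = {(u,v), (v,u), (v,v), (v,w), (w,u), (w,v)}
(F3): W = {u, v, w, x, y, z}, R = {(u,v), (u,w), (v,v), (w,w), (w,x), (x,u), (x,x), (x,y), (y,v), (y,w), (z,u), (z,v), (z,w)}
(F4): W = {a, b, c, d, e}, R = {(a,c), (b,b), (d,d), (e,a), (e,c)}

This is the axiom for a generalized confluence (Geach) condition; its first-order frame correspondent is ∀x ∀y ∀z ((xR²y ∧ xR²z) → ∃w (yR²w ∧ z = w)).
(F1): fails — uR²t, uR²t but no w with tR²w and t=w.
(F2): holds.
(F3): fails — uR²v, uR²w but no t with vR²t and w=t.
(F4): fails — eR²c, eR²c but no w with cR²w and c=w.
Valid on: (F2).

(F2)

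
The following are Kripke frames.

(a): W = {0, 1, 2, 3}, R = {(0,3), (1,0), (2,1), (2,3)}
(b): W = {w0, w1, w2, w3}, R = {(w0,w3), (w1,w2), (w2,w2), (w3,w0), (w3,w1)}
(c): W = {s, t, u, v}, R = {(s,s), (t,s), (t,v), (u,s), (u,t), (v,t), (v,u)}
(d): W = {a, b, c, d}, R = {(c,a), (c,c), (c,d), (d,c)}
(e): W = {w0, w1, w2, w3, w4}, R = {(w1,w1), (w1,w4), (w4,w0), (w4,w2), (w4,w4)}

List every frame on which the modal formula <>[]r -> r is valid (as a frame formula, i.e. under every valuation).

none

This is the axiom for symmetry; its first-order frame correspondent is forall x forall y (Rxy -> Ryx).
(a): fails — R10 but not R01.
(b): fails — Rw1w2 but not Rw2w1.
(c): fails — Rut but not Rtu.
(d): fails — Rca but not Rac.
(e): fails — Rw4w2 but not Rw2w4.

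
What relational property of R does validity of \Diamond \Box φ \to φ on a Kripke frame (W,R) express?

Symmetry

This is frame-equivalent to φ → □◇φ (substitute ¬φ for φ and contrapose).
Suppose φ→□◇φ is valid. Take Rxy and set V(φ)={x}. Then φ at x, so □◇φ at x, so ◇φ at y, so some z with Ryz has φ; z=x, i.e. Ryx.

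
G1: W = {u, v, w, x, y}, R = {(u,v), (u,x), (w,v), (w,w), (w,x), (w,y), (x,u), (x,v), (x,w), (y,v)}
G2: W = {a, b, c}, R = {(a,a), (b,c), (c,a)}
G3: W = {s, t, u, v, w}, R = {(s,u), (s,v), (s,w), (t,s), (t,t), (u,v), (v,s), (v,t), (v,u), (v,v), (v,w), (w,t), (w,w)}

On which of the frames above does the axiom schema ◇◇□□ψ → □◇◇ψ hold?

G2, G3

Frame correspondent (Sahlqvist): ∀x ∀y ∀z ((xR²y ∧ xRz) → ∃w (yR²w ∧ zR²w)) — i.e. a generalized confluence (Geach) condition.
G1: fails — uR²u, uRv but no t with uR²t and vR²t.
G2: ✓.
G3: ✓.
Valid on: G2, G3.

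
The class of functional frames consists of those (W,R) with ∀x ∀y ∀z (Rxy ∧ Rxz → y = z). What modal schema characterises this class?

A defining formula is ◇q → □q (the CD axiom).
Suppose ◇q→□q is valid. Take Rxy, Rxz and set V(q)={y}. Then ◇q at x, so □q at x, so q at z, i.e. z=y.

◇q → □q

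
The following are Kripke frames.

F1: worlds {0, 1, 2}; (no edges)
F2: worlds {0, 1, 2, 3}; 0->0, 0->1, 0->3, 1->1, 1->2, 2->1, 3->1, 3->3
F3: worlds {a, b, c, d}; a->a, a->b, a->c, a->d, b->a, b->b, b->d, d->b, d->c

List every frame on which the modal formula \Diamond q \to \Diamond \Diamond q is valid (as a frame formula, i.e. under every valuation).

Frame correspondent (Sahlqvist): \forall x \forall y (xRy \to \exists w (y = w \wedge x R^2 w)) — i.e. a generalized confluence (Geach) condition.
F1: condition met.
F2: condition met.
F3: fails — dRc but no w with c=w and dR²w.
Valid on: F1, F2.

F1, F2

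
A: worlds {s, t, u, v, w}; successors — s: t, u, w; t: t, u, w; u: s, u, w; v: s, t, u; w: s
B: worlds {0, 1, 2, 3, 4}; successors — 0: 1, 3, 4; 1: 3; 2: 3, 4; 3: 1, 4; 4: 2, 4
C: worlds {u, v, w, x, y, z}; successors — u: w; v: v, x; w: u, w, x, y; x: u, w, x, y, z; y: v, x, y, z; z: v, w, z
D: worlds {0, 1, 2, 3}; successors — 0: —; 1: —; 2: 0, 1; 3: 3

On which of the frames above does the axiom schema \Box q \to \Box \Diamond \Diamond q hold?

Frame correspondent (Sahlqvist): \forall x \forall z (xRz \to \exists w (xRw \wedge z R^2 w)) — i.e. a generalized confluence (Geach) condition.
A: condition met.
B: condition met.
C: condition met.
D: fails — 2R0 but no w with 2Rw and 0R²w.
Valid on: A, B, C.

A, B, C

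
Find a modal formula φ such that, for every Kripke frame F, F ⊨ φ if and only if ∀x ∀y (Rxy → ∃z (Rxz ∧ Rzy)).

□□p → □p

The condition is density. The C4 schema □□p → □p defines it.
Suppose □□p→□p is valid. Take Rxy and set V(p)={w : xR²w}. Then □□p at x, so □p at x, so p at y, i.e. ∃z(Rxz∧Rzy).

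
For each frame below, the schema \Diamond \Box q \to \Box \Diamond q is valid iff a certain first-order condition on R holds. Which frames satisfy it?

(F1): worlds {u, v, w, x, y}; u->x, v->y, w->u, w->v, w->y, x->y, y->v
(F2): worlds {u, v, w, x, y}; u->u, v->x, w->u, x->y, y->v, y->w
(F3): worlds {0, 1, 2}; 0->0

This is the axiom for convergence; its first-order frame correspondent is \forall x \forall y \forall z (Rxy \wedge Rxz \to \exists w (Ryw \wedge Rzw)).
(F1): fails — Rwu and Rwy but u and y have no common successor.
(F2): fails — Ryv and Ryw but v and w have no common successor.
(F3): ✓.

(F3)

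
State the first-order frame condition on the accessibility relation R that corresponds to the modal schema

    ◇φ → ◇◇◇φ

∀x ∀y (xRy → ∃w (y = w ∧ xR³w))

This is a Sahlqvist (Geach-type) schema ◇^1□^0φ → □^0◇^3φ.
Minimal-valuation argument: fix x; take any y with xR^1y and any z with xR^0z. Set V(φ) to the set of worlds R-reachable from y in exactly 0 steps. Then □^0φ holds at y, so the antecedent holds at x; validity forces ◇^3φ at z, giving a w with zR^3w and yR^0w.
First-order correspondent: ∀x ∀y (xRy → ∃w (y = w ∧ xR³w)).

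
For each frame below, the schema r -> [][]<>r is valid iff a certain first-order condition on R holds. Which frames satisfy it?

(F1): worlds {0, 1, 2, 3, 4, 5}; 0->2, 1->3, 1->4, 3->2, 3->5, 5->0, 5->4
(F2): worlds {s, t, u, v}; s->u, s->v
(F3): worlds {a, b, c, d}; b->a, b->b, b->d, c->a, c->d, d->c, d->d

Frame correspondent (Sahlqvist): forall x forall z (x R^2 z -> exists w (x = w & zRw)) — i.e. a generalized confluence (Geach) condition.
(F1): fails — 1R²2 but no w with 1=w and 2Rw.
(F2): satisfies the condition.
(F3): fails — bR²a but no w with b=w and aRw.

(F2)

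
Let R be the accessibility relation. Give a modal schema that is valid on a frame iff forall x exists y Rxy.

□r → ◇r

This is seriality; the standard corresponding axiom is D: □r → ◇r.
Suppose □r→◇r is valid. At any x set V(r)=W. Then □r at x, so ◇r at x, so x has a successor.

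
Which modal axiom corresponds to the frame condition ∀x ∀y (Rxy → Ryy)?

□(□r → r)

This is shift-reflexivity; the standard corresponding axiom is T□: □(□r → r).
Suppose □(□r→r) is valid. Take Rxy and set V(r)={w : Ryw}. Then at y, □r holds; since □(□r→r) at x, □r→r at y, so r at y, i.e. Ryy.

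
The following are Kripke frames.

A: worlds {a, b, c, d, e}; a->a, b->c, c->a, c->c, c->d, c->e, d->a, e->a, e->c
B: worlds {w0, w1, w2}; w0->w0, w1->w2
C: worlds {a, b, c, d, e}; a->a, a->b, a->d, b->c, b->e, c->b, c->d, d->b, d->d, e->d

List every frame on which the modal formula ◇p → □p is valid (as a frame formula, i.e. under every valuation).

B

The schema corresponds to partial functionality: ∀x ∀y ∀z (Rxy ∧ Rxz → y = z).
A: fails — c sees both a and c.
B: condition met.
C: fails — a sees both a and b.
Valid on: B.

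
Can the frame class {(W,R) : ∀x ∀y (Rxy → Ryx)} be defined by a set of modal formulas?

This is a Sahlqvist condition; the B axiom p → □◇p defines it.

Yes, by p → □◇p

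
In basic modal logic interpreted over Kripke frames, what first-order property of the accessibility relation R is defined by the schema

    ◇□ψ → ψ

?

Symmetry

Replacing ψ by ¬ψ and contraposing gives the equivalent schema ψ → □◇ψ.
Suppose ψ→□◇ψ is valid. Take Rxy and set V(ψ)={x}. Then ψ at x, so □◇ψ at x, so ◇ψ at y, so some z with Ryz has ψ; z=x, i.e. Ryx.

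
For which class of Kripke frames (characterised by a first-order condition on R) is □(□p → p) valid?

Suppose □(□p→p) is valid. Take Rxy and set V(p)={w : Ryw}. Then at y, □p holds; since □(□p→p) at x, □p→p at y, so p at y, i.e. Ryy.

shift-reflexivity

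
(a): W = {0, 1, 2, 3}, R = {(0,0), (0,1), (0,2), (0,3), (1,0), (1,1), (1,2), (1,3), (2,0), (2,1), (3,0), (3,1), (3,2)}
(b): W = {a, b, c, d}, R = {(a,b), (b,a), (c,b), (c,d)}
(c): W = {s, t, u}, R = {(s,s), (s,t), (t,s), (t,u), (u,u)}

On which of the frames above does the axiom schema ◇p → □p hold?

The schema corresponds to partial functionality: ∀x ∀y ∀z (Rxy ∧ Rxz → y = z).
(a): fails — 0 sees both 0 and 1.
(b): fails — c sees both b and d.
(c): fails — s sees both s and t.
Valid on no frame.

none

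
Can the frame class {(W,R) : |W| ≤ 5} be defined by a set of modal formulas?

Any modally definable frame class is closed under disjoint unions.
Any modal formula valid on each of 6 disjoint one-world frames is valid on their disjoint union (validity is preserved under disjoint unions). Each one-world frame has |W|=1≤5, but the union has |W|=6.
So the class is not modally definable.

No — not modally definable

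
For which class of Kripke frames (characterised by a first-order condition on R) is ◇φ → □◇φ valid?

the Euclidean property: ∀x ∀y ∀z (Rxy ∧ Rxz → Ryz)

This is the 5 axiom.
Its frame correspondent is the Euclidean property — ∀x ∀y ∀z (Rxy ∧ Rxz → Ryz).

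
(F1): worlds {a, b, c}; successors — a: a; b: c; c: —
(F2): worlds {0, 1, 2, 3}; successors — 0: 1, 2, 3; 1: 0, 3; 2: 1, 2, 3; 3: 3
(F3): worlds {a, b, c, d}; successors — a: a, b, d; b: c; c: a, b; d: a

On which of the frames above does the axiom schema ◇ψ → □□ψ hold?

The schema corresponds to a generalized confluence (Geach) condition: ∀x ∀y ∀z ((xRy ∧ xR²z) → ∃w (y = w ∧ z = w)).
(F1): ✓.
(F2): fails — 0R1, 0R²0 but 1 ≠ 0.
(F3): fails — aRa, aR²b but a ≠ b.
Valid on: (F1).

(F1)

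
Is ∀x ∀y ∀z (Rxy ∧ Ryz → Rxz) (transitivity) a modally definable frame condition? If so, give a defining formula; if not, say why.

Yes, by □q → □□q

The condition is transitivity. A defining modal formula is □q → □□q.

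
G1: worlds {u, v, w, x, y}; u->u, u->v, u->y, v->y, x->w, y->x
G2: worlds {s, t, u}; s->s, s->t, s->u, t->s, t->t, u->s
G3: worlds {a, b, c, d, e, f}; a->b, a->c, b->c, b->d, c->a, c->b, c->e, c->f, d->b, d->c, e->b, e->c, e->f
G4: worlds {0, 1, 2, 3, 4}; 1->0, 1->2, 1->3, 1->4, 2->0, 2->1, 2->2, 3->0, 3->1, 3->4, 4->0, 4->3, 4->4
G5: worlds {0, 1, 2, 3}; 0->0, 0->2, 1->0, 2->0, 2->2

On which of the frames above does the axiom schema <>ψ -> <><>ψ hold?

This is the axiom for a generalized confluence (Geach) condition; its first-order frame correspondent is forall x forall y (xRy -> exists w (y = w & x R^2 w)).
G1: fails — vRy but no t with y=t and vR²t.
G2: satisfies the condition.
G3: fails — bRd but no w with d=w and bR²w.
G4: fails — 3R1 but no w with 1=w and 3R²w.
G5: satisfies the condition.

G2, G5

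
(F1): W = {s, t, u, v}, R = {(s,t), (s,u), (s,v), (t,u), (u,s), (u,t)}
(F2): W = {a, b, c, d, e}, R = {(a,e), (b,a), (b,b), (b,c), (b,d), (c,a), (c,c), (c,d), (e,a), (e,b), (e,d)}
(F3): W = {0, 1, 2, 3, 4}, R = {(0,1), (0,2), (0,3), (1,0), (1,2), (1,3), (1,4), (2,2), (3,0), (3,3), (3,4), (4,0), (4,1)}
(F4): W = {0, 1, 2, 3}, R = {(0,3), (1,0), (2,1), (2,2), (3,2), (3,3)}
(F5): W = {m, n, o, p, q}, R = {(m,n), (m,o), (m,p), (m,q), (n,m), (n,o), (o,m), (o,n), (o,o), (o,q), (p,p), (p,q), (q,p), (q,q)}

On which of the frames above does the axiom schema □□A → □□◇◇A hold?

(F3), (F5)

This is the axiom for a generalized confluence (Geach) condition; its first-order frame correspondent is ∀x ∀z (xR²z → ∃w (xR²w ∧ zR²w)).
(F1): fails — uR²v but no w with uR²w and vR²w.
(F2): fails — aR²d but no w with aR²w and dR²w.
(F3): ✓.
(F4): fails — 2R²1 but no w with 2R²w and 1R²w.
(F5): ✓.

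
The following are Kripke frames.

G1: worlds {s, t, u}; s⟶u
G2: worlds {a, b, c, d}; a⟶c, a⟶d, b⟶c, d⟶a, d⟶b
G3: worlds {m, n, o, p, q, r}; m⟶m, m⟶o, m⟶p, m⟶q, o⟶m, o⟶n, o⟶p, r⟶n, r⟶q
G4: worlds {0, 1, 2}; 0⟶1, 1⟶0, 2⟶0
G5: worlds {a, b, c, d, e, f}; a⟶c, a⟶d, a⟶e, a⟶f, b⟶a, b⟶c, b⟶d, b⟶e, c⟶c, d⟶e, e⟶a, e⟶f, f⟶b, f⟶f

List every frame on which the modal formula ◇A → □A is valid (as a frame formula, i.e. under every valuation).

The schema corresponds to partial functionality: ∀x ∀y ∀z (Rxy ∧ Rxz → y = z).
G1: satisfies the condition.
G2: fails — a sees both c and d.
G3: fails — m sees both m and o.
G4: satisfies the condition.
G5: fails — a sees both c and d.
Valid on: G1, G4.

G1, G4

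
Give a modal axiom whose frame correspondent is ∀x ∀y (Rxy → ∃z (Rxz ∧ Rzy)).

□□p → □p

The condition is density. The C4 schema □□p → □p defines it.
Suppose □□p→□p is valid. Take Rxy and set V(p)={w : xR²w}. Then □□p at x, so □p at x, so p at y, i.e. ∃z(Rxz∧Rzy).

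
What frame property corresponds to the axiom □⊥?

Emptiness of R

□⊥ is valid iff no world has any successor (otherwise □⊥ fails at any world with one).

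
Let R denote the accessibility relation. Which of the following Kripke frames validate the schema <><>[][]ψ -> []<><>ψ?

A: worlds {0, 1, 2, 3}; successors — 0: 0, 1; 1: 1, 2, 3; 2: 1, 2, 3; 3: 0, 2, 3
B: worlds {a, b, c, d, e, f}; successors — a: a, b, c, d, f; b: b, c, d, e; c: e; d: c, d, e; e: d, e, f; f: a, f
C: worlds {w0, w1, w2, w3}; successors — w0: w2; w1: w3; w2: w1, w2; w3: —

Frame correspondent (Sahlqvist): forall x forall y forall z ((x R^2 y & xRz) -> exists w (y R^2 w & z R^2 w)) — i.e. a generalized confluence (Geach) condition.
A: ✓.
B: ✓.
C: fails — w0R²w1, w0Rw2 but no w with w1R²w and w2R²w.

A, B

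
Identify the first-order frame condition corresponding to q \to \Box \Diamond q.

symmetry

Suppose q→□◇q is valid. Take Rxy and set V(q)={x}. Then q at x, so □◇q at x, so ◇q at y, so some z with Ryz has q; z=x, i.e. Ryx.
Conversely, any frame satisfying \forall x \forall y (Rxy \to Ryx) validates the schema.
Frame condition: \forall x \forall y (Rxy \to Ryx).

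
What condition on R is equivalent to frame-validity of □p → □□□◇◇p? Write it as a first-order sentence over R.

∀x ∀z (xR³z → ∃w (xRw ∧ zR²w))

This is a Sahlqvist (Geach-type) schema ◇^0□^1p → □^3◇^2p.
Minimal-valuation argument: fix x; take any y with xR^0y and any z with xR^3z. Set V(p) to the set of worlds R-reachable from y in exactly 1 step. Then □^1p holds at y, so the antecedent holds at x; validity forces ◇^2p at z, giving a w with zR^2w and yR^1w.
First-order correspondent: ∀x ∀z (xR³z → ∃w (xRw ∧ zR²w)).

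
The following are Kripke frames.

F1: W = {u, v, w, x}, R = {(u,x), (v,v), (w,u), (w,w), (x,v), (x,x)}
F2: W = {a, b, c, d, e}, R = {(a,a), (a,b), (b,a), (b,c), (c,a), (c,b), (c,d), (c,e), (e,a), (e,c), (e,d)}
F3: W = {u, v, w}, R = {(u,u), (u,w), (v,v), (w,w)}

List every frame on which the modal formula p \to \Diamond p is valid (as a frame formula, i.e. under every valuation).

F3

This is the axiom for reflexivity; its first-order frame correspondent is \forall x Rxx.
F1: fails — world u does not see itself.
F2: fails — world b does not see itself.
F3: ✓.
Valid on: F3.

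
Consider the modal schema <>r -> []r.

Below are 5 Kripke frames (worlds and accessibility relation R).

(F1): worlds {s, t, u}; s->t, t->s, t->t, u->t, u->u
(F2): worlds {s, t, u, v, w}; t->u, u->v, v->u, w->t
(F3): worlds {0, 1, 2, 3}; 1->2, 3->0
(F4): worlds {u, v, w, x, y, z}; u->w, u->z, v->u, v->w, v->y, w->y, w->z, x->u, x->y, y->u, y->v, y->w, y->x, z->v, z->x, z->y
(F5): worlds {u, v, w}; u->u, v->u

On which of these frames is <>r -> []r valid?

This is the axiom for partial functionality; its first-order frame correspondent is forall x forall y forall z (Rxy & Rxz -> y = z).
(F1): fails — t sees both s and t.
(F2): condition met.
(F3): condition met.
(F4): fails — u sees both w and z.
(F5): condition met.

(F2), (F3), (F5)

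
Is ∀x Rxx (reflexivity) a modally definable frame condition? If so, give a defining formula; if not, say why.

Yes — defined by □p → p

The condition is reflexivity. A defining modal formula is □p → p.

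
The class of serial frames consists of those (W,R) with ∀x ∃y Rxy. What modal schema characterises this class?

□ψ → ◇ψ

A defining formula is □ψ → ◇ψ (the D axiom).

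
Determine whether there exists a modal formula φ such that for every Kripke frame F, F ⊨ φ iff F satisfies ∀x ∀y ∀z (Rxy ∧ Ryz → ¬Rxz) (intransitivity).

If a class were modally definable it would be closed under surjective bounded morphisms (Goldblatt–Thomason).
The 7-cycle (worlds s,t,u,v,w,x,y with s→t→u→v→w→x→y→s) is intransitive. Mapping every world to a single reflexive point • is a surjective bounded morphism; the reflexive point is not intransitive (R••∧R•• but R••).
Hence intransitivity is not modally definable.

Not definable by any modal formula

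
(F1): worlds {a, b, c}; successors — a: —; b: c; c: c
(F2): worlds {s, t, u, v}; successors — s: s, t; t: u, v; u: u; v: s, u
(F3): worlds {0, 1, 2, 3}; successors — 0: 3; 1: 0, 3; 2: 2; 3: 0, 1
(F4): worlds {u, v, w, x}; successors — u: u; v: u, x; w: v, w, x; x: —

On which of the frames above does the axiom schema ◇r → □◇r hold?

This is the axiom for the Euclidean property; its first-order frame correspondent is ∀x ∀y ∀z (Rxy ∧ Rxz → Ryz).
(F1): ✓.
(F2): fails — Rst and Rss but not Rts.
(F3): fails — R03 and R03 but not R33.
(F4): fails — Rvu and Rvx but not Rux.
Valid on: (F1).

(F1)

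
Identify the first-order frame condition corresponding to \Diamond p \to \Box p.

Partial functionality

Suppose ◇p→□p is valid. Take Rxy, Rxz and set V(p)={y}. Then ◇p at x, so □p at x, so p at z, i.e. z=y.
The converse is a direct semantic check.
So the correspondent is partial functionality.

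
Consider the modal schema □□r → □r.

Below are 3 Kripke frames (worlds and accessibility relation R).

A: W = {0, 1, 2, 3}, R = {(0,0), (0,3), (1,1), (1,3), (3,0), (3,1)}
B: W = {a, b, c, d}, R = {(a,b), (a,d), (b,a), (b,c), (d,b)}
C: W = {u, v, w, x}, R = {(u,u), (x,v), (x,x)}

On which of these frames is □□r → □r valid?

A, C

The schema corresponds to density: ∀x ∀y (Rxy → ∃z (Rxz ∧ Rzy)).
A: holds.
B: fails — Rbc but no z with Rbz and Rzc.
C: holds.
Valid on: A, C.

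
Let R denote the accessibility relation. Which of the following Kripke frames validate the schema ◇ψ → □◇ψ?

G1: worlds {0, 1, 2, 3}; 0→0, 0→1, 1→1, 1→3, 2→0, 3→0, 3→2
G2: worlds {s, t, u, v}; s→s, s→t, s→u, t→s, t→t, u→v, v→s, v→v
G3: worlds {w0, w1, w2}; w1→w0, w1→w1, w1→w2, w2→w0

none

The schema corresponds to the Euclidean property: ∀x ∀y ∀z (Rxy ∧ Rxz → Ryz).
G1: fails — R01 and R00 but not R10.
G2: fails — Rsu and Rsu but not Ruu.
G3: fails — Rw1w2 and Rw1w2 but not Rw2w2.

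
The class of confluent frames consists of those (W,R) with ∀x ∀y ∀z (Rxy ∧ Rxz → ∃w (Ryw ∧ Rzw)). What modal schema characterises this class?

The condition is convergence. The .2 schema ◇□ψ → □◇ψ defines it.
Suppose ◇□ψ→□◇ψ is valid. Take Rxy, Rxz and set V(ψ)={w : Ryw}. Then □ψ at y so ◇□ψ at x, so □◇ψ at x, so ◇ψ at z, giving w with Rzw and Ryw.

◇□ψ → □◇ψ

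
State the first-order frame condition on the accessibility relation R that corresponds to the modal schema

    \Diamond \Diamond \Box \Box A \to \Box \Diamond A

\forall x \forall y \forall z ((x R^2 y \wedge xRz) \to \exists w (y R^2 w \wedge zRw))

This is a Sahlqvist (Geach-type) schema ◇^2□^2A → □^1◇^1A.
Minimal-valuation argument: fix x; take any y with xR^2y and any z with xR^1z. Set V(A) to the set of worlds R-reachable from y in exactly 2 steps. Then □^2A holds at y, so the antecedent holds at x; validity forces ◇^1A at z, giving a w with zR^1w and yR^2w.
First-order correspondent: \forall x \forall y \forall z ((x R^2 y \wedge xRz) \to \exists w (y R^2 w \wedge zRw)).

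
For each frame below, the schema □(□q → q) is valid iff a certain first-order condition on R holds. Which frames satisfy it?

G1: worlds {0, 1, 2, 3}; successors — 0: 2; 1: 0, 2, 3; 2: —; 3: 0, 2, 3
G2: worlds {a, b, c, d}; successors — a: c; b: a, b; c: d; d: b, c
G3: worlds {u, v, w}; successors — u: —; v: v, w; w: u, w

The schema corresponds to shift-reflexivity: ∀x ∀y (Rxy → Ryy).
G1: fails — R10 but not R00.
G2: fails — Rcd but not Rdd.
G3: fails — Rwu but not Ruu.
Valid on no frame.

none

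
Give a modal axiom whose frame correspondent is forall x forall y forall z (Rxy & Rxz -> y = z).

◇r → □r

The condition is partial functionality. The CD schema ◇r → □r defines it.
Suppose ◇r→□r is valid. Take Rxy, Rxz and set V(r)={y}. Then ◇r at x, so □r at x, so r at z, i.e. z=y.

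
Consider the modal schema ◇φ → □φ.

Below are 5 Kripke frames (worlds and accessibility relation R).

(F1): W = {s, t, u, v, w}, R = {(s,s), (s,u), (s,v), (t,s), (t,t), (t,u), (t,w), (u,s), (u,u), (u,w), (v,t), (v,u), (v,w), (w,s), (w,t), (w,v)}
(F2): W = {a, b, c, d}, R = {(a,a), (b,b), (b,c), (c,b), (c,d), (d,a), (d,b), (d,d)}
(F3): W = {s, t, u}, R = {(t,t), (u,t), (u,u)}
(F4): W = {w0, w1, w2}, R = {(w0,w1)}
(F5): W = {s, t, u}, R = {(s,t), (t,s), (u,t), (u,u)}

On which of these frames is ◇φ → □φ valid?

The schema corresponds to partial functionality: ∀x ∀y ∀z (Rxy ∧ Rxz → y = z).
(F1): fails — s sees both s and u.
(F2): fails — b sees both b and c.
(F3): fails — u sees both t and u.
(F4): condition met.
(F5): fails — u sees both t and u.
Valid on: (F4).

(F4)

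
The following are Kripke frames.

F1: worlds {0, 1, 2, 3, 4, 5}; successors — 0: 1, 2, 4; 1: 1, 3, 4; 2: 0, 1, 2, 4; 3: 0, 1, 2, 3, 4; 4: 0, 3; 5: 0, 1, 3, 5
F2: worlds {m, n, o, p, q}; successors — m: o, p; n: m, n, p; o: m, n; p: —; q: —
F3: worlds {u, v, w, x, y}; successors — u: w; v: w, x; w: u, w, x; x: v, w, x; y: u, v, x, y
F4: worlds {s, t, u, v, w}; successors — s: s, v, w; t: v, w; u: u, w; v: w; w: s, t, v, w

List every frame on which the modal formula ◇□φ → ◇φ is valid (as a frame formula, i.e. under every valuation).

The schema corresponds to a generalized confluence (Geach) condition: ∀x ∀y (xRy → ∃w (yRw ∧ xRw)).
F1: fails — 0R4 but no w with 4Rw and 0Rw.
F2: fails — mRo but no w with oRw and mRw.
F3: fails — yRu but no t with uRt and yRt.
F4: satisfies the condition.
Valid on: F4.

F4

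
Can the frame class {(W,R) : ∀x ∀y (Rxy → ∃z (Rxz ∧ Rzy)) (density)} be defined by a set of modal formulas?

Yes: it is density, defined by the C4 schema □□r → □r.

Yes — defined by □□r → □r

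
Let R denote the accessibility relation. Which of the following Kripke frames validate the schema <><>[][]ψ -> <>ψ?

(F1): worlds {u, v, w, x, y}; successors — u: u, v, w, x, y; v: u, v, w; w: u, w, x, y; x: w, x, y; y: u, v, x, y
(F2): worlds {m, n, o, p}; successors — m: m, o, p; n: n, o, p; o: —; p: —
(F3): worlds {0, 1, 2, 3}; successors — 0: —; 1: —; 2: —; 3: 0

This is the axiom for a generalized confluence (Geach) condition; its first-order frame correspondent is forall x forall y (x R^2 y -> exists w (y R^2 w & xRw)).
(F1): ✓.
(F2): fails — mR²o but no w with oR²w and mRw.
(F3): ✓.

(F1), (F3)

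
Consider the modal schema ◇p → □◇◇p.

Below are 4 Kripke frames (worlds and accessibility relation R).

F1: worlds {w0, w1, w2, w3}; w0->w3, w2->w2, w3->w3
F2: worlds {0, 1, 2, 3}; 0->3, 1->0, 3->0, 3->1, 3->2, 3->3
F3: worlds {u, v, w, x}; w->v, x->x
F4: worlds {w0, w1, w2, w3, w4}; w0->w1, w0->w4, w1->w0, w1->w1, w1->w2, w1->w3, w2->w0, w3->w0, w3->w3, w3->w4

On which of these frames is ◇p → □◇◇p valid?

This is the axiom for a generalized confluence (Geach) condition; its first-order frame correspondent is ∀x ∀y ∀z ((xRy ∧ xRz) → ∃w (y = w ∧ zR²w)).
F1: holds.
F2: fails — 3R0, 3R1 but no w with 0=w and 1R²w.
F3: fails — wRv, wRv but no t with v=t and vR²t.
F4: fails — w0Rw1, w0Rw4 but no w with w1=w and w4R²w.

F1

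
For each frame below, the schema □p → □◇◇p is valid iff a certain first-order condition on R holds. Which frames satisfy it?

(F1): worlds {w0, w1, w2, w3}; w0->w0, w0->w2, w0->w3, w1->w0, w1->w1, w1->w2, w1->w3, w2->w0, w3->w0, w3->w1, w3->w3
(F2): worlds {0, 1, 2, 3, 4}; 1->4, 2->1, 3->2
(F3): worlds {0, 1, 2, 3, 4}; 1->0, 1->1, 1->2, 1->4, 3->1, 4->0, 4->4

The schema corresponds to a generalized confluence (Geach) condition: ∀x ∀z (xRz → ∃w (xRw ∧ zR²w)).
(F1): condition met.
(F2): fails — 1R4 but no w with 1Rw and 4R²w.
(F3): fails — 1R0 but no w with 1Rw and 0R²w.

(F1)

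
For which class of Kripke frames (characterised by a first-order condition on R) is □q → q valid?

Reflexivity

This schema is the T axiom.
It corresponds to reflexivity: ∀x Rxx.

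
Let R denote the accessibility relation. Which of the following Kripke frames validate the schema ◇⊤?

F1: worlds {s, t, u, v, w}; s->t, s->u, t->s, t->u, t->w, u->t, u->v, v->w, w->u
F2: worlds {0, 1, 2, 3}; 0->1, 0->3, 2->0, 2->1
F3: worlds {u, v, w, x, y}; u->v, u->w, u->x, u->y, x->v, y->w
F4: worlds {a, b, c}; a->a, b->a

The schema corresponds to seriality: ∀x ∃y Rxy.
F1: satisfies the condition.
F2: fails — world 1 has no successor.
F3: fails — world v has no successor.
F4: fails — world c has no successor.
Valid on: F1.

F1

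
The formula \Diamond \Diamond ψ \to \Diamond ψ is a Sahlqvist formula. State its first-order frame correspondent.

transitivity: \forall x \forall y \forall z (Rxy \wedge Ryz \to Rxz)

This schema is equivalent to the 4 axiom □ψ → □□ψ.
It corresponds to transitivity: \forall x \forall y \forall z (Rxy \wedge Ryz \to Rxz).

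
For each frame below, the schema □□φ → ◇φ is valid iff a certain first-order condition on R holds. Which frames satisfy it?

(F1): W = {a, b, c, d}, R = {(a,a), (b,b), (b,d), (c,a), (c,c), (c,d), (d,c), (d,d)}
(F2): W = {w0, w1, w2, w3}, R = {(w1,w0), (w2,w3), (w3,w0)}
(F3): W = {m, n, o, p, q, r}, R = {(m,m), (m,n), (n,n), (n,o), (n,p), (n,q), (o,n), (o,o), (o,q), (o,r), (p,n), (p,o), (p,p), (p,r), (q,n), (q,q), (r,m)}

The schema corresponds to a generalized confluence (Geach) condition: ∀x ∃w (xR²w ∧ xRw).
(F1): condition met.
(F2): fails — at w0 but no w with w0R²w and w0Rw.
(F3): condition met.
Valid on: (F1), (F3).

(F1), (F3)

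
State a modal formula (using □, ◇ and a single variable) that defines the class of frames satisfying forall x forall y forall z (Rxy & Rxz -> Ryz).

The condition is the Euclidean property. The 5 schema ◇p → □◇p defines it.
Suppose ◇p→□◇p is valid. Take Rxy, Rxz and set V(p)={y}. Then ◇p at x, so □◇p at x, so ◇p at z, so some w with Rzw has p; w=y, i.e. Rzy. By symmetry of the argument, Ryz.

◇p → □◇p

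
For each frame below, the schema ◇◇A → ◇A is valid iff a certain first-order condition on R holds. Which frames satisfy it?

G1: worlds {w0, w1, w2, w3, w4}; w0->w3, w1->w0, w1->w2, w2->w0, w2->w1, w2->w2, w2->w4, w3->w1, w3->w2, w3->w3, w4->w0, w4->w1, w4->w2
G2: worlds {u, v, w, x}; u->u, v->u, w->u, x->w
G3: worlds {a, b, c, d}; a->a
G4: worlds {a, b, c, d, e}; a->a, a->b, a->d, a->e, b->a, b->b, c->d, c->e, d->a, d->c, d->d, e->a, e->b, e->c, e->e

G3

Frame correspondent (Sahlqvist): ∀x ∀y ∀z (Rxy ∧ Ryz → Rxz) — i.e. transitivity.
G1: fails — Rw1w2 and Rw2w4 but not Rw1w4.
G2: fails — Rxw and Rwu but not Rxu.
G3: ✓.
G4: fails — Rcd and Rdc but not Rcc.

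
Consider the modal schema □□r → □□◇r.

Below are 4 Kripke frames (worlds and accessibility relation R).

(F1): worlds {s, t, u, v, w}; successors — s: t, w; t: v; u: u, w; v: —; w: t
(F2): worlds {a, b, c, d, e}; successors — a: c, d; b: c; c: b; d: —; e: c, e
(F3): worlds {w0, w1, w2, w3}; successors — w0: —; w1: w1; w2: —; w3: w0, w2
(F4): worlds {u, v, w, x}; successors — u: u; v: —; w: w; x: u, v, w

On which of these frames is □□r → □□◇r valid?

The schema corresponds to a generalized confluence (Geach) condition: ∀x ∀z (xR²z → ∃w (xR²w ∧ zRw)).
(F1): fails — sR²v but no w* with sR²w* and vRw*.
(F2): fails — aR²b but no w with aR²w and bRw.
(F3): condition met.
(F4): condition met.
Valid on: (F3), (F4).

(F3), (F4)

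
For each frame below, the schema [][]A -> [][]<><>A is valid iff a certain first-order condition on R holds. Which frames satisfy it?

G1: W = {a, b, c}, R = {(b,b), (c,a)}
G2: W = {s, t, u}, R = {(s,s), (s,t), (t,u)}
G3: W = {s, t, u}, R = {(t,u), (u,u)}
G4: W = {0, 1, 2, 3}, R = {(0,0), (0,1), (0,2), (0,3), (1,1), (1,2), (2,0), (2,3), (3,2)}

This is the axiom for a generalized confluence (Geach) condition; its first-order frame correspondent is forall x forall z (x R^2 z -> exists w (x R^2 w & z R^2 w)).
G1: holds.
G2: fails — sR²t but no w with sR²w and tR²w.
G3: holds.
G4: holds.

G1, G3, G4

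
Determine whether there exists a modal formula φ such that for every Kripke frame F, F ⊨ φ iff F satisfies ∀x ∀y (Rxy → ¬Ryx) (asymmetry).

No — not modally definable

Any modally definable frame class is closed under surjective bounded morphisms.
The 4-cycle (worlds s,t,u,v with s→t→u→v→s) is asymmetric. Mapping every world to a single reflexive point • is a surjective bounded morphism, and the reflexive point is not asymmetric (R•• but asymmetry requires ¬R••).
So no modal formula (or set of formulas) defines exactly the asymmetric frames.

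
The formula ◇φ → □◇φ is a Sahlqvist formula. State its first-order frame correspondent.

This is the 5 axiom.
Its frame correspondent is the Euclidean property — ∀x ∀y ∀z (Rxy ∧ Rxz → Ryz).

the Euclidean property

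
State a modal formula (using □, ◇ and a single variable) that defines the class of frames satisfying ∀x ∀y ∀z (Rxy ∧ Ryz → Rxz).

This is transitivity; the standard corresponding axiom is 4: □p → □□p.
Suppose □p→□□p is valid. Take Rxy, Ryz and set V(p)={w : Rxw}. Then □p at x, so □□p at x, so □p at y, so p at z, i.e. Rxz.

□p → □□p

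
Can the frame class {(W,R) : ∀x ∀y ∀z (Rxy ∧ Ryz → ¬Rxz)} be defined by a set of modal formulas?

No — not modally definable

Any modally definable frame class is closed under surjective bounded morphisms.
The 7-cycle (worlds a,b,c,d,e,f,g with a→b→c→d→e→f→g→a) is intransitive. Mapping every world to a single reflexive point • is a surjective bounded morphism; the reflexive point is not intransitive (R••∧R•• but R••).
So no modal formula (or set of formulas) defines exactly the intransitive frames.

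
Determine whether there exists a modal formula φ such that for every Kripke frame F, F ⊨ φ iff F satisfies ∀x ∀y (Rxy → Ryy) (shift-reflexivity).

The condition is shift-reflexivity. A defining modal formula is □(□p → p).
Suppose □(□p→p) is valid. Take Rxy and set V(p)={w : Ryw}. Then at y, □p holds; since □(□p→p) at x, □p→p at y, so p at y, i.e. Ryy.

Yes, by □(□p → p)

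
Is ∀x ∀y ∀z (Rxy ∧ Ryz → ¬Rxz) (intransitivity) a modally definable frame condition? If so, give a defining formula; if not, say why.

No

If a class were modally definable it would be closed under surjective bounded morphisms (Goldblatt–Thomason).
The 5-cycle (worlds a,b,c,d,e with a→b→c→d→e→a) is intransitive. Mapping every world to a single reflexive point • is a surjective bounded morphism; the reflexive point is not intransitive (R••∧R•• but R••).
So no modal formula (or set of formulas) defines exactly the intransitive frames.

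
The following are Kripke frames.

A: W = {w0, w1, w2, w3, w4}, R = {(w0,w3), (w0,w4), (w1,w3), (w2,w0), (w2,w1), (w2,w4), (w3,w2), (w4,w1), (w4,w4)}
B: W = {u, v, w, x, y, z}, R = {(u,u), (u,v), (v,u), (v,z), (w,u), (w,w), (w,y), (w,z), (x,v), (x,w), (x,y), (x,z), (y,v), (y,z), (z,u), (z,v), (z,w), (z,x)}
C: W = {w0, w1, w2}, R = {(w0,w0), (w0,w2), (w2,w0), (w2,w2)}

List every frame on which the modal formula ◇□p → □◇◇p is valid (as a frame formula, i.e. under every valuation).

This is the axiom for a generalized confluence (Geach) condition; its first-order frame correspondent is ∀x ∀y ∀z ((xRy ∧ xRz) → ∃w (yRw ∧ zR²w)).
A: fails — w0Rw3, w0Rw3 but no w with w3Rw and w3R²w.
B: holds.
C: holds.
Valid on: B, C.

B, C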